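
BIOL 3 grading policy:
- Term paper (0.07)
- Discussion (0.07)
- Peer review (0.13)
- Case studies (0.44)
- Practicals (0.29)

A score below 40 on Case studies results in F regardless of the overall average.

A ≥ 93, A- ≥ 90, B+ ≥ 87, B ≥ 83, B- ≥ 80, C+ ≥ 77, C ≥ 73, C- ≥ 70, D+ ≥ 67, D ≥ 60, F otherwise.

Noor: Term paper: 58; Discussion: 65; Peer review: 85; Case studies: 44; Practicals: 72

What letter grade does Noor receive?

F

Case studies score 44 ≥ 40: minimum met.
Weighted total:
  Term paper 58 × 0.07 = 4.06
  Discussion 65 × 0.07 = 4.55
  Peer review 85 × 0.13 = 11.05
  Case studies 44 × 0.44 = 19.36
  Practicals 72 × 0.29 = 20.88
Sum = 59.9
59.9 < 60 → F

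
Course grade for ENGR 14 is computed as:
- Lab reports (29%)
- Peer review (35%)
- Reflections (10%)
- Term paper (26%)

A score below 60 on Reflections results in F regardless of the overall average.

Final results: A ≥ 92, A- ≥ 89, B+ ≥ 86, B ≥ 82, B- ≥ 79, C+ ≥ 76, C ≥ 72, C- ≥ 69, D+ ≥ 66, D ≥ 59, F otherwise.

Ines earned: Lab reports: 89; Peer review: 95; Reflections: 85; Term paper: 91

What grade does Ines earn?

A-

Reflections score 85 ≥ 60: minimum met.
Weighted total:
  Lab reports 89 × 0.29 = 25.81
  Peer review 95 × 0.35 = 33.25
  Reflections 85 × 0.1 = 8.5
  Term paper 91 × 0.26 = 23.66
Sum = 91.22
91.22 is ≥ 89 and < 92 → A-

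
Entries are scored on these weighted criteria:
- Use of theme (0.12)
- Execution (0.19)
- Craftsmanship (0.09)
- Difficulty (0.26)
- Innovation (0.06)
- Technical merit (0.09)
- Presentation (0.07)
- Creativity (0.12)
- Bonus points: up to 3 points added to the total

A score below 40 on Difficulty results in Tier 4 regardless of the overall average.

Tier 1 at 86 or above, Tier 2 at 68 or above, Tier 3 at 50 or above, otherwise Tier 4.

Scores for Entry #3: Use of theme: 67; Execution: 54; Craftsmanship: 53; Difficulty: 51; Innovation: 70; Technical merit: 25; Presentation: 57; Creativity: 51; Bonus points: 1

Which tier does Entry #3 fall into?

Difficulty score 51 ≥ 40: minimum met.
Weighted total:
  Use of theme 67 × 0.12 = 8.04
  Execution 54 × 0.19 = 10.26
  Craftsmanship 53 × 0.09 = 4.77
  Difficulty 51 × 0.26 = 13.26
  Innovation 70 × 0.06 = 4.2
  Technical merit 25 × 0.09 = 2.25
  Presentation 57 × 0.07 = 3.99
  Creativity 51 × 0.12 = 6.12
Sum = 52.89
Bonus points: 52.89 + 1 = 53.89
53.89 is ≥ 50 and < 68 → Tier 3

Tier 3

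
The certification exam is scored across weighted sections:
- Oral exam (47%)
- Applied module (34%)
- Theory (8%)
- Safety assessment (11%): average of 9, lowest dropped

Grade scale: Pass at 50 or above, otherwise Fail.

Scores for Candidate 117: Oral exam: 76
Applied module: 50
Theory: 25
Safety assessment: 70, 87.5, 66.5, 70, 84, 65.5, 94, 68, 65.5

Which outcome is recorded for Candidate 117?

Pass

Safety assessment: drop 65.5 → average of remaining 8 = 605.5/8 = 75.6875
Weighted total:
  Oral exam 76 × 0.47 = 35.72
  Applied module 50 × 0.34 = 17
  Theory 25 × 0.08 = 2
  Safety assessment 75.6875 × 0.11 = 8.325625
Sum = 63.045625
63.045625 ≥ 50 → Pass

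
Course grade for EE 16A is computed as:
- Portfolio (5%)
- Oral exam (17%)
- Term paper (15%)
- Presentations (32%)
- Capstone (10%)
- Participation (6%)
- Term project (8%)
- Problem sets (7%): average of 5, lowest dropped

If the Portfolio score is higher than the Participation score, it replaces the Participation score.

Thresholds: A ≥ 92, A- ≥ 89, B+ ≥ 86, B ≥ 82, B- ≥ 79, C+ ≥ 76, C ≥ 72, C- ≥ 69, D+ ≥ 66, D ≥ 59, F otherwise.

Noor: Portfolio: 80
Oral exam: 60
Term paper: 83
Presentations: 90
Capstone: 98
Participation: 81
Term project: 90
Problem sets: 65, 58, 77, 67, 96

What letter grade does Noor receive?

B

Problem sets: drop 58 → average of remaining 4 = 305/4 = 76.25
Portfolio (80) ≤ Participation (81), so Participation stays at 81.
Weighted total:
  Portfolio 80 × 0.05 = 4
  Oral exam 60 × 0.17 = 10.2
  Term paper 83 × 0.15 = 12.45
  Presentations 90 × 0.32 = 28.8
  Capstone 98 × 0.1 = 9.8
  Participation 81 × 0.06 = 4.86
  Term project 90 × 0.08 = 7.2
  Problem sets 76.25 × 0.07 = 5.3375
Sum = 82.6475
82.6475 is ≥ 82 and < 86 → B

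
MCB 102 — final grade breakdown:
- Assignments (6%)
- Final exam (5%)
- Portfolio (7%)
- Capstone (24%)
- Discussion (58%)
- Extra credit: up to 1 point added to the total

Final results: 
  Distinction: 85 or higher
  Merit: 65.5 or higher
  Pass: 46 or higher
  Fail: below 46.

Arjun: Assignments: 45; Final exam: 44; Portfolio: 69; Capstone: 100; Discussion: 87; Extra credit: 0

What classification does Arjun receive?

Merit

Weighted total:
  Assignments 45 × 0.06 = 2.7
  Final exam 44 × 0.05 = 2.2
  Portfolio 69 × 0.07 = 4.83
  Capstone 100 × 0.24 = 24
  Discussion 87 × 0.58 = 50.46
Sum = 84.19
Extra credit: 84.19 + 0 = 84.19
84.19 is ≥ 65.5 and < 85 → Merit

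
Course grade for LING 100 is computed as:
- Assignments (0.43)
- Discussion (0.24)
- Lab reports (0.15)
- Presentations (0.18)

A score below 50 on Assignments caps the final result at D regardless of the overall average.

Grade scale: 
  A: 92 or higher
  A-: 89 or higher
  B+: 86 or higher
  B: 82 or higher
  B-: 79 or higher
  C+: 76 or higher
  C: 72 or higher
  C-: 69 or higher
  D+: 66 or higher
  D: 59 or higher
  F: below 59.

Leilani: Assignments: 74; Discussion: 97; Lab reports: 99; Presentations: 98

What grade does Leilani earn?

Assignments score 74 ≥ 50: minimum met.
Weighted total:
  Assignments 74 × 0.43 = 31.82
  Discussion 97 × 0.24 = 23.28
  Lab reports 99 × 0.15 = 14.85
  Presentations 98 × 0.18 = 17.64
Sum = 87.59
87.59 is ≥ 86 and < 89 → B+

B+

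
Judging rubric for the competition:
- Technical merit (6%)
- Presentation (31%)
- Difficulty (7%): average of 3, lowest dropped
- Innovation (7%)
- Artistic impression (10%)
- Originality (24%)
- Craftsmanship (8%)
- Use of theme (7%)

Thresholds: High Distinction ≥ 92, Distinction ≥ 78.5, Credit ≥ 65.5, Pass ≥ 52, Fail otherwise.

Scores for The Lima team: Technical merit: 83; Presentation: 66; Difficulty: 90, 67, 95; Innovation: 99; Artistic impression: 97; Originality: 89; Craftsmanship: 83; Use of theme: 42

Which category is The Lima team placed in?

Difficulty: drop 67 → average of remaining 2 = 185/2 = 92.5
Weighted total:
  Technical merit 83 × 0.06 = 4.98
  Presentation 66 × 0.31 = 20.46
  Difficulty 92.5 × 0.07 = 6.475
  Innovation 99 × 0.07 = 6.93
  Artistic impression 97 × 0.1 = 9.7
  Originality 89 × 0.24 = 21.36
  Craftsmanship 83 × 0.08 = 6.64
  Use of theme 42 × 0.07 = 2.94
Sum = 79.485
79.485 is ≥ 78.5 and < 92 → Distinction

Distinction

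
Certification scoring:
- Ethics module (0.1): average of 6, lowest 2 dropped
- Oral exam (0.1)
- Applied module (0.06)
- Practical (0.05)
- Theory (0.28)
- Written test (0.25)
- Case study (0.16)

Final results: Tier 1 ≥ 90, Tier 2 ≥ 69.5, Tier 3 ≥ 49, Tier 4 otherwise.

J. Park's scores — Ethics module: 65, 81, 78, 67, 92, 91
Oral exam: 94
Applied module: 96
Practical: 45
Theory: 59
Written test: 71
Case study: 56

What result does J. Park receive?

Tier 3

Ethics module: drop 65, 67 → average of remaining 4 = 342/4 = 85.5
Weighted total:
  Ethics module 85.5 × 0.1 = 8.55
  Oral exam 94 × 0.1 = 9.4
  Applied module 96 × 0.06 = 5.76
  Practical 45 × 0.05 = 2.25
  Theory 59 × 0.28 = 16.52
  Written test 71 × 0.25 = 17.75
  Case study 56 × 0.16 = 8.96
Sum = 69.19
69.19 is ≥ 49 and < 69.5 → Tier 3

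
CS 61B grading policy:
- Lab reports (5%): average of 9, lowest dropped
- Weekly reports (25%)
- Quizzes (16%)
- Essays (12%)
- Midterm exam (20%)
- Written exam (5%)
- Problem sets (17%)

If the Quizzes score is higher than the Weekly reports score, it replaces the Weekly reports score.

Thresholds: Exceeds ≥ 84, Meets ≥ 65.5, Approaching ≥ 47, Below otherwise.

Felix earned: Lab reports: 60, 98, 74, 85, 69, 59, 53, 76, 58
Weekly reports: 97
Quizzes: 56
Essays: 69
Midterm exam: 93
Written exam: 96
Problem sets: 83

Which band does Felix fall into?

Meets

Lab reports: drop 53 → average of remaining 8 = 579/8 = 72.375
Quizzes (56) ≤ Weekly reports (97), so Weekly reports stays at 97.
Weighted total:
  Lab reports 72.375 × 0.05 = 3.61875
  Weekly reports 97 × 0.25 = 24.25
  Quizzes 56 × 0.16 = 8.96
  Essays 69 × 0.12 = 8.28
  Midterm exam 93 × 0.2 = 18.6
  Written exam 96 × 0.05 = 4.8
  Problem sets 83 × 0.17 = 14.11
Sum = 82.61875
82.61875 is ≥ 65.5 and < 84 → Meets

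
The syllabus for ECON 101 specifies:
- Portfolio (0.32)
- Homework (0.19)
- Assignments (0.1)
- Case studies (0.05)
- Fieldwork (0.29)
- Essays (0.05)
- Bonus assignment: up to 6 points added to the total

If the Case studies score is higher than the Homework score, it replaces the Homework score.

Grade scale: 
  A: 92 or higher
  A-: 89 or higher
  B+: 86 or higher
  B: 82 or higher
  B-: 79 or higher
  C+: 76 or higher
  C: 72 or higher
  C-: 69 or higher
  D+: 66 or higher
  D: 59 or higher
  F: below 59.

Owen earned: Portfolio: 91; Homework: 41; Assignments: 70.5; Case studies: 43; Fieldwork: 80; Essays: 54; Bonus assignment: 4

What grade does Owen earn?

Case studies (43) > Homework (41), so Homework counts as 43.
Weighted total:
  Portfolio 91 × 0.32 = 29.12
  Homework 43 × 0.19 = 8.17
  Assignments 70.5 × 0.1 = 7.05
  Case studies 43 × 0.05 = 2.15
  Fieldwork 80 × 0.29 = 23.2
  Essays 54 × 0.05 = 2.7
Sum = 72.39
Bonus assignment: 72.39 + 4 = 76.39
76.39 is ≥ 76 and < 79 → C+

C+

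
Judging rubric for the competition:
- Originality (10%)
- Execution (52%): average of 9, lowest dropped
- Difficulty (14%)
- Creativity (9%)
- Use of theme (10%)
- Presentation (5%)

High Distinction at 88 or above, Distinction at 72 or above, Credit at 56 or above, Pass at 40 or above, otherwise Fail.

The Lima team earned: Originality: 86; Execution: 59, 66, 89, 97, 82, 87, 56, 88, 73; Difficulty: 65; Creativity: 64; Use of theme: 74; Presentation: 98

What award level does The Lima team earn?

Distinction

Execution: drop 56 → average of remaining 8 = 641/8 = 80.125
Weighted total:
  Originality 86 × 0.1 = 8.6
  Execution 80.125 × 0.52 = 41.665
  Difficulty 65 × 0.14 = 9.1
  Creativity 64 × 0.09 = 5.76
  Use of theme 74 × 0.1 = 7.4
  Presentation 98 × 0.05 = 4.9
Sum = 77.425
77.425 is ≥ 72 and < 88 → Distinction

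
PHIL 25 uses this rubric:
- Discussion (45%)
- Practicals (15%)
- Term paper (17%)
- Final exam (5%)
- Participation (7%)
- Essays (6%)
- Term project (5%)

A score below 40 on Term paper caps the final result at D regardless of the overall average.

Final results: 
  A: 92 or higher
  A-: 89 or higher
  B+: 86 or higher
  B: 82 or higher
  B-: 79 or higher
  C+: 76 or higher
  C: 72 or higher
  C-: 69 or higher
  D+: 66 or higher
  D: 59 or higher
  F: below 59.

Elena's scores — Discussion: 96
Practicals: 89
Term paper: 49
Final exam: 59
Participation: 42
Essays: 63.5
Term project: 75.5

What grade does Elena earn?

Term paper score 49 ≥ 40: minimum met.
Weighted total:
  Discussion 96 × 0.45 = 43.2
  Practicals 89 × 0.15 = 13.35
  Term paper 49 × 0.17 = 8.33
  Final exam 59 × 0.05 = 2.95
  Participation 42 × 0.07 = 2.94
  Essays 63.5 × 0.06 = 3.81
  Term project 75.5 × 0.05 = 3.775
Sum = 78.355
78.355 is ≥ 76 and < 79 → C+

C+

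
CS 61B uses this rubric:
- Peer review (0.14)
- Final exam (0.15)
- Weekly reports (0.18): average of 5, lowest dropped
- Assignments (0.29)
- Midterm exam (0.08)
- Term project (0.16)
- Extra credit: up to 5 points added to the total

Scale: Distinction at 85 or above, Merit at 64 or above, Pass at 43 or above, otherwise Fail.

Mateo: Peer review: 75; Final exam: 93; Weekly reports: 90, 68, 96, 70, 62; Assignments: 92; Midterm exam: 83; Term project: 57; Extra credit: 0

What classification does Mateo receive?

Weekly reports: drop 62 → average of remaining 4 = 324/4 = 81
Weighted total:
  Peer review 75 × 0.14 = 10.5
  Final exam 93 × 0.15 = 13.95
  Weekly reports 81 × 0.18 = 14.58
  Assignments 92 × 0.29 = 26.68
  Midterm exam 83 × 0.08 = 6.64
  Term project 57 × 0.16 = 9.12
Sum = 81.47
Extra credit: 81.47 + 0 = 81.47
81.47 is ≥ 64 and < 85 → Merit

Merit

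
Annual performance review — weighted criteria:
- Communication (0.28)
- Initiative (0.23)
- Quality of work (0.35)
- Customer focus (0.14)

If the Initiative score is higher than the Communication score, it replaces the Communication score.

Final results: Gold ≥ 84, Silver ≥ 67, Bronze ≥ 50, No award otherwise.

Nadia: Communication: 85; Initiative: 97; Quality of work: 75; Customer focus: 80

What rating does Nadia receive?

Initiative (97) > Communication (85), so Communication counts as 97.
Weighted total:
  Communication 97 × 0.28 = 27.16
  Initiative 97 × 0.23 = 22.31
  Quality of work 75 × 0.35 = 26.25
  Customer focus 80 × 0.14 = 11.2
Sum = 86.92
86.92 ≥ 84 → Gold

Gold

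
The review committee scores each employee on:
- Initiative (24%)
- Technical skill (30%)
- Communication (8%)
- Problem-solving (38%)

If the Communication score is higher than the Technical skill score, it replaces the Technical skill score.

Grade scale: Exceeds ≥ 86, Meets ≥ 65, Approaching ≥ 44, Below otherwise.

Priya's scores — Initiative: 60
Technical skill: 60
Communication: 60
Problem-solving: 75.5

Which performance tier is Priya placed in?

Meets

Communication (60) ≤ Technical skill (60), so Technical skill stays at 60.
Weighted total:
  Initiative 60 × 0.24 = 14.4
  Technical skill 60 × 0.3 = 18
  Communication 60 × 0.08 = 4.8
  Problem-solving 75.5 × 0.38 = 28.69
Sum = 65.89
65.89 is ≥ 65 and < 86 → Meets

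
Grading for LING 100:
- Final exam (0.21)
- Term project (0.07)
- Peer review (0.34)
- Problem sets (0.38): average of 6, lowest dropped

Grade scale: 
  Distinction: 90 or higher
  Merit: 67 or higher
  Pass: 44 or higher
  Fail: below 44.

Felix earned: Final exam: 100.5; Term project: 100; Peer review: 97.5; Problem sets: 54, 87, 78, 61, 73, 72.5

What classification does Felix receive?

Problem sets: drop 54 → average of remaining 5 = 371.5/5 = 74.3
Weighted total:
  Final exam 100.5 × 0.21 = 21.105
  Term project 100 × 0.07 = 7
  Peer review 97.5 × 0.34 = 33.15
  Problem sets 74.3 × 0.38 = 28.234
Sum = 89.489
89.489 is ≥ 67 and < 90 → Merit

Merit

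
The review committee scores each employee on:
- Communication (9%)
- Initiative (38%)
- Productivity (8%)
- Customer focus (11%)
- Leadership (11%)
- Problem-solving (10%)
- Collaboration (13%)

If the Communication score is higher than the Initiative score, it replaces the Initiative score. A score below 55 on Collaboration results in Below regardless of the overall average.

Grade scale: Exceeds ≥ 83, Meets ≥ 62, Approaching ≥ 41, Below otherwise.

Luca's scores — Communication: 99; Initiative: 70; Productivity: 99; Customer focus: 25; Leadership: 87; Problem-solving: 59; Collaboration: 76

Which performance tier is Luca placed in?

Communication (99) > Initiative (70), so Initiative counts as 99.
Collaboration score 76 ≥ 55: minimum met.
Weighted total:
  Communication 99 × 0.09 = 8.91
  Initiative 99 × 0.38 = 37.62
  Productivity 99 × 0.08 = 7.92
  Customer focus 25 × 0.11 = 2.75
  Leadership 87 × 0.11 = 9.57
  Problem-solving 59 × 0.1 = 5.9
  Collaboration 76 × 0.13 = 9.88
Sum = 82.55
82.55 is ≥ 62 and < 83 → Meets

Meets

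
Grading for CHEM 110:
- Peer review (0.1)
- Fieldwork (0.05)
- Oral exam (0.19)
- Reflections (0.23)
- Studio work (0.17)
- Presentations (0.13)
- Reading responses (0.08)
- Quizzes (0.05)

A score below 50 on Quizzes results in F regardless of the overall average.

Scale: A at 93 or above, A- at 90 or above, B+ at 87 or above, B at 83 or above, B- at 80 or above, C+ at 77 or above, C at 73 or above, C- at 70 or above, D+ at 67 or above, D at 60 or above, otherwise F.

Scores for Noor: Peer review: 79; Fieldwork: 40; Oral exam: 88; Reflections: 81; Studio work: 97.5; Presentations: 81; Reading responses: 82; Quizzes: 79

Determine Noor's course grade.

Quizzes score 79 ≥ 50: minimum met.
Weighted total:
  Peer review 79 × 0.1 = 7.9
  Fieldwork 40 × 0.05 = 2
  Oral exam 88 × 0.19 = 16.72
  Reflections 81 × 0.23 = 18.63
  Studio work 97.5 × 0.17 = 16.575
  Presentations 81 × 0.13 = 10.53
  Reading responses 82 × 0.08 = 6.56
  Quizzes 79 × 0.05 = 3.95
Sum = 82.865
82.865 is ≥ 80 and < 83 → B-

B-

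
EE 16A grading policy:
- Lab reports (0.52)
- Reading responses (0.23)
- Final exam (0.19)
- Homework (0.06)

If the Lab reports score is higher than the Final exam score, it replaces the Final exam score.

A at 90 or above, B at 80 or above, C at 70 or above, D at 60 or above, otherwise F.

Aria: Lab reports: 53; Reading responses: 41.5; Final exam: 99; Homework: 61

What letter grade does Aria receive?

F

Lab reports (53) ≤ Final exam (99), so Final exam stays at 99.
Weighted total:
  Lab reports 53 × 0.52 = 27.56
  Reading responses 41.5 × 0.23 = 9.545
  Final exam 99 × 0.19 = 18.81
  Homework 61 × 0.06 = 3.66
Sum = 59.575
59.575 < 60 → F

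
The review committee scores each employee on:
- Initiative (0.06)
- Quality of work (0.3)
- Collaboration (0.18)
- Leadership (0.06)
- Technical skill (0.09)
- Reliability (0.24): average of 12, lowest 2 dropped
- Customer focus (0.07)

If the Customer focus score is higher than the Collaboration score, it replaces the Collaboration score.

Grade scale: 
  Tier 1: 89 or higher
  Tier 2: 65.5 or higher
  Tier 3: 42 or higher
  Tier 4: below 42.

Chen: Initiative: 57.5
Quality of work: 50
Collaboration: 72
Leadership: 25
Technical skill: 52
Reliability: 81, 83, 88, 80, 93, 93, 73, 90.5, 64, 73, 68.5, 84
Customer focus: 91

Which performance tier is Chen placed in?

Tier 2

Reliability: drop 64, 68.5 → average of remaining 10 = 838.5/10 = 83.85
Customer focus (91) > Collaboration (72), so Collaboration counts as 91.
Weighted total:
  Initiative 57.5 × 0.06 = 3.45
  Quality of work 50 × 0.3 = 15
  Collaboration 91 × 0.18 = 16.38
  Leadership 25 × 0.06 = 1.5
  Technical skill 52 × 0.09 = 4.68
  Reliability 83.85 × 0.24 = 20.124
  Customer focus 91 × 0.07 = 6.37
Sum = 67.504
67.504 is ≥ 65.5 and < 89 → Tier 2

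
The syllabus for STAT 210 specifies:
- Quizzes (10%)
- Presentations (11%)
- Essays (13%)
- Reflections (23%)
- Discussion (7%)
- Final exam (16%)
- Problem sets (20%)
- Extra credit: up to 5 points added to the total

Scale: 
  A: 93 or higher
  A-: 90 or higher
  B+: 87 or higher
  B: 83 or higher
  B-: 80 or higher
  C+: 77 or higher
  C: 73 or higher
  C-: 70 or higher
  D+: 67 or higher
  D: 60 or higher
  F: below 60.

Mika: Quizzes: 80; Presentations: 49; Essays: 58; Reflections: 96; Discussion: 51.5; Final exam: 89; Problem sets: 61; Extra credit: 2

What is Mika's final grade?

C

Weighted total:
  Quizzes 80 × 0.1 = 8
  Presentations 49 × 0.11 = 5.39
  Essays 58 × 0.13 = 7.54
  Reflections 96 × 0.23 = 22.08
  Discussion 51.5 × 0.07 = 3.605
  Final exam 89 × 0.16 = 14.24
  Problem sets 61 × 0.2 = 12.2
Sum = 73.055
Extra credit: 73.055 + 2 = 75.055
75.055 is ≥ 73 and < 77 → C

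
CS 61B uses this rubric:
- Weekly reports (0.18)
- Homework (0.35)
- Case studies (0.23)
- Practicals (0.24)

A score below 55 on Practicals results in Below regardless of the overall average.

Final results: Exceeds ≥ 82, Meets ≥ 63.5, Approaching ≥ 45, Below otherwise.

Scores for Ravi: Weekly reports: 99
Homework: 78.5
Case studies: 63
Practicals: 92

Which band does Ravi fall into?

Practicals score 92 ≥ 55: minimum met.
Weighted total:
  Weekly reports 99 × 0.18 = 17.82
  Homework 78.5 × 0.35 = 27.475
  Case studies 63 × 0.23 = 14.49
  Practicals 92 × 0.24 = 22.08
Sum = 81.865
81.865 is ≥ 63.5 and < 82 → Meets

Meets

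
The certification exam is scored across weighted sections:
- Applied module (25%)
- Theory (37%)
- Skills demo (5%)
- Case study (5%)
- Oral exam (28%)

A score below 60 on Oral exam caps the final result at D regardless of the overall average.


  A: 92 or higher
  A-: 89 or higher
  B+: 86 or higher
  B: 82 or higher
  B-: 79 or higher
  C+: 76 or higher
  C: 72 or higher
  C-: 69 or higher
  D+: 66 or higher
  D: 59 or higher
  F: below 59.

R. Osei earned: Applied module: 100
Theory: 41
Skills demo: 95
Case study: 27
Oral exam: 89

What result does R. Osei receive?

Oral exam score 89 ≥ 60: minimum met.
Weighted total:
  Applied module 100 × 0.25 = 25
  Theory 41 × 0.37 = 15.17
  Skills demo 95 × 0.05 = 4.75
  Case study 27 × 0.05 = 1.35
  Oral exam 89 × 0.28 = 24.92
Sum = 71.19
71.19 is ≥ 69 and < 72 → C-

C-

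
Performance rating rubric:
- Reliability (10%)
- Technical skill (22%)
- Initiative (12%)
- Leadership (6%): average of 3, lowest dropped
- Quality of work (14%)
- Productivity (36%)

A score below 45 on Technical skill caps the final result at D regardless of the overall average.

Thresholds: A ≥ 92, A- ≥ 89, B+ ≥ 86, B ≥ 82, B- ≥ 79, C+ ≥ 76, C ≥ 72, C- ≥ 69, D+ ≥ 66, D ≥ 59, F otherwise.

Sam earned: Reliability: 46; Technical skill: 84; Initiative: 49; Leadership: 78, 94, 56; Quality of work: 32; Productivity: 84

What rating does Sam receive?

D+

Leadership: drop 56 → average of remaining 2 = 172/2 = 86
Technical skill score 84 ≥ 45: minimum met.
Weighted total:
  Reliability 46 × 0.1 = 4.6
  Technical skill 84 × 0.22 = 18.48
  Initiative 49 × 0.12 = 5.88
  Leadership 86 × 0.06 = 5.16
  Quality of work 32 × 0.14 = 4.48
  Productivity 84 × 0.36 = 30.24
Sum = 68.84
68.84 is ≥ 66 and < 69 → D+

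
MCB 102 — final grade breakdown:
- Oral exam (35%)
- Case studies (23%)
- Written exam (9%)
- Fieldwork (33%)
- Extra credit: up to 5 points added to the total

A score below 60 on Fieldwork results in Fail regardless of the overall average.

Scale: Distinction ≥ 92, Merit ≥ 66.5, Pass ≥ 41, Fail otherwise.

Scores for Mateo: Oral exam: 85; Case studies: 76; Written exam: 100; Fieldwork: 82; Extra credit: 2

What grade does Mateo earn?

Merit

Fieldwork score 82 ≥ 60: minimum met.
Weighted total:
  Oral exam 85 × 0.35 = 29.75
  Case studies 76 × 0.23 = 17.48
  Written exam 100 × 0.09 = 9
  Fieldwork 82 × 0.33 = 27.06
Sum = 83.29
Extra credit: 83.29 + 2 = 85.29
85.29 is ≥ 66.5 and < 92 → Merit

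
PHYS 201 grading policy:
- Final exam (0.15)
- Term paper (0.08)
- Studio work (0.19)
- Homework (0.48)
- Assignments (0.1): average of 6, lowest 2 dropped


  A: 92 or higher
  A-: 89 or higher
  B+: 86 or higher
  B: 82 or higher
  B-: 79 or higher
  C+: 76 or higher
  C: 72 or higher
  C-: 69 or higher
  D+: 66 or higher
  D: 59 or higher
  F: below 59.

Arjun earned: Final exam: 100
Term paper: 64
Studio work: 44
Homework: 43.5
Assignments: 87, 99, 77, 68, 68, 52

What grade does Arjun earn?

Assignments: drop 52, 68 → average of remaining 4 = 331/4 = 82.75
Weighted total:
  Final exam 100 × 0.15 = 15
  Term paper 64 × 0.08 = 5.12
  Studio work 44 × 0.19 = 8.36
  Homework 43.5 × 0.48 = 20.88
  Assignments 82.75 × 0.1 = 8.275
Sum = 57.635
57.635 < 59 → F

F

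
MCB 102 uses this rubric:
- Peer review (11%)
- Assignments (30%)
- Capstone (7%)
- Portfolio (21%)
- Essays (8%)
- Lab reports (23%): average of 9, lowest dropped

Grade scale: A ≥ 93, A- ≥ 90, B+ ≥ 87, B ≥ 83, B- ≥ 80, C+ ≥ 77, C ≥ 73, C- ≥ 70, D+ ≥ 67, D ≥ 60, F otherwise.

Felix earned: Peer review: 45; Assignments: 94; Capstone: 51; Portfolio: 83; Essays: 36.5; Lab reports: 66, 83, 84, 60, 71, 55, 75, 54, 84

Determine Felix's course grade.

Lab reports: drop 54 → average of remaining 8 = 578/8 = 72.25
Weighted total:
  Peer review 45 × 0.11 = 4.95
  Assignments 94 × 0.3 = 28.2
  Capstone 51 × 0.07 = 3.57
  Portfolio 83 × 0.21 = 17.43
  Essays 36.5 × 0.08 = 2.92
  Lab reports 72.25 × 0.23 = 16.6175
Sum = 73.6875
73.6875 is ≥ 73 and < 77 → C

C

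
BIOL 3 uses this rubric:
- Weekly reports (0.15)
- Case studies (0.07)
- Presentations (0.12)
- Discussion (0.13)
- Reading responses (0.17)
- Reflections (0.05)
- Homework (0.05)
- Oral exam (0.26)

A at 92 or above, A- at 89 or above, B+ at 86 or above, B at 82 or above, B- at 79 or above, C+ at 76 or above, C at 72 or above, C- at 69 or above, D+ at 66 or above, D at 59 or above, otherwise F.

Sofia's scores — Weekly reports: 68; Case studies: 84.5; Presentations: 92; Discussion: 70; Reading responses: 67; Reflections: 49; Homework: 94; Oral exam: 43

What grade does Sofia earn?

Weighted total:
  Weekly reports 68 × 0.15 = 10.2
  Case studies 84.5 × 0.07 = 5.915
  Presentations 92 × 0.12 = 11.04
  Discussion 70 × 0.13 = 9.1
  Reading responses 67 × 0.17 = 11.39
  Reflections 49 × 0.05 = 2.45
  Homework 94 × 0.05 = 4.7
  Oral exam 43 × 0.26 = 11.18
Sum = 65.975
65.975 is ≥ 59 and < 66 → D

D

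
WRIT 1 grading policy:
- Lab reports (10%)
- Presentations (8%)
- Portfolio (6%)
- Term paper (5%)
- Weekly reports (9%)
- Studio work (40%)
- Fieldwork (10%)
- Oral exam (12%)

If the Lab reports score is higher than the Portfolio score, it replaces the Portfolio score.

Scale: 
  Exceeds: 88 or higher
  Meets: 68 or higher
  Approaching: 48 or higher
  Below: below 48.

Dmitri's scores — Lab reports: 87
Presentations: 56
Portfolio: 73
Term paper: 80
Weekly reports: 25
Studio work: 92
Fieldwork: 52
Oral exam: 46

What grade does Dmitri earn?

Lab reports (87) > Portfolio (73), so Portfolio counts as 87.
Weighted total:
  Lab reports 87 × 0.1 = 8.7
  Presentations 56 × 0.08 = 4.48
  Portfolio 87 × 0.06 = 5.22
  Term paper 80 × 0.05 = 4
  Weekly reports 25 × 0.09 = 2.25
  Studio work 92 × 0.4 = 36.8
  Fieldwork 52 × 0.1 = 5.2
  Oral exam 46 × 0.12 = 5.52
Sum = 72.17
72.17 is ≥ 68 and < 88 → Meets

Meets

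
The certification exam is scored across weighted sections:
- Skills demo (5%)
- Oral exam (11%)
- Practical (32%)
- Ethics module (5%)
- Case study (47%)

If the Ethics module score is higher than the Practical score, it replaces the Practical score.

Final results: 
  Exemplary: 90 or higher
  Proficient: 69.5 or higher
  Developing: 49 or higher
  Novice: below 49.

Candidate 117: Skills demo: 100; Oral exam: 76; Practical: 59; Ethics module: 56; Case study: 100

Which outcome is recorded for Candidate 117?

Proficient

Ethics module (56) ≤ Practical (59), so Practical stays at 59.
Weighted total:
  Skills demo 100 × 0.05 = 5
  Oral exam 76 × 0.11 = 8.36
  Practical 59 × 0.32 = 18.88
  Ethics module 56 × 0.05 = 2.8
  Case study 100 × 0.47 = 47
Sum = 82.04
82.04 is ≥ 69.5 and < 90 → Proficient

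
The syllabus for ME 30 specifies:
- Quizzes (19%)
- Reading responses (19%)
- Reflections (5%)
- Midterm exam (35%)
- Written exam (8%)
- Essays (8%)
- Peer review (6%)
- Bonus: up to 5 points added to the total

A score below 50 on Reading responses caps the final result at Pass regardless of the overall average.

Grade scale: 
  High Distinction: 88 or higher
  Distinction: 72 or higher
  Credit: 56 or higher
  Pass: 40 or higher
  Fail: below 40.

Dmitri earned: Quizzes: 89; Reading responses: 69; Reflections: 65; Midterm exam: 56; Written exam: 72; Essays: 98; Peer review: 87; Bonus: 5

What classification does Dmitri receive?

Reading responses score 69 ≥ 50: minimum met.
Weighted total:
  Quizzes 89 × 0.19 = 16.91
  Reading responses 69 × 0.19 = 13.11
  Reflections 65 × 0.05 = 3.25
  Midterm exam 56 × 0.35 = 19.6
  Written exam 72 × 0.08 = 5.76
  Essays 98 × 0.08 = 7.84
  Peer review 87 × 0.06 = 5.22
Sum = 71.69
Bonus: 71.69 + 5 = 76.69
76.69 is ≥ 72 and < 88 → Distinction

Distinction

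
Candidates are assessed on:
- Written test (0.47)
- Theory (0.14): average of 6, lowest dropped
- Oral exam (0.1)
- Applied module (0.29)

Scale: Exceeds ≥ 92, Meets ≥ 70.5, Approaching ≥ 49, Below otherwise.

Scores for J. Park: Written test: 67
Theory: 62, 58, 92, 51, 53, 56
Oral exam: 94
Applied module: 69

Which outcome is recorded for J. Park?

Theory: drop 51 → average of remaining 5 = 321/5 = 64.2
Weighted total:
  Written test 67 × 0.47 = 31.49
  Theory 64.2 × 0.14 = 8.988
  Oral exam 94 × 0.1 = 9.4
  Applied module 69 × 0.29 = 20.01
Sum = 69.888
69.888 is ≥ 49 and < 70.5 → Approaching

Approaching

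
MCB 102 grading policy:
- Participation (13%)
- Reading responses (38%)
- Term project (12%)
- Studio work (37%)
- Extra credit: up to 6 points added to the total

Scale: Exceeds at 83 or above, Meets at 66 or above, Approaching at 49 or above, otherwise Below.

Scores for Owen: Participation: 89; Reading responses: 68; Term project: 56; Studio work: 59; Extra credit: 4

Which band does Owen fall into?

Meets

Weighted total:
  Participation 89 × 0.13 = 11.57
  Reading responses 68 × 0.38 = 25.84
  Term project 56 × 0.12 = 6.72
  Studio work 59 × 0.37 = 21.83
Sum = 65.96
Extra credit: 65.96 + 4 = 69.96
69.96 is ≥ 66 and < 83 → Meets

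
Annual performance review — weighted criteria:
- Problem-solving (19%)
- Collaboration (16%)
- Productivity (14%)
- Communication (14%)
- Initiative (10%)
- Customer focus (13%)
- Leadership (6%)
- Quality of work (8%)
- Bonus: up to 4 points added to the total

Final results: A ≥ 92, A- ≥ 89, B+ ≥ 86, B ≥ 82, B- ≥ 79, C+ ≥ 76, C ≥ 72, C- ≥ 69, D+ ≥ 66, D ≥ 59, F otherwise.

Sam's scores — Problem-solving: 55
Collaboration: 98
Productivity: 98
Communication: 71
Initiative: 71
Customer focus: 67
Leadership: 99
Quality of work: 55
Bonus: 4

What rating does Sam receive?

Weighted total:
  Problem-solving 55 × 0.19 = 10.45
  Collaboration 98 × 0.16 = 15.68
  Productivity 98 × 0.14 = 13.72
  Communication 71 × 0.14 = 9.94
  Initiative 71 × 0.1 = 7.1
  Customer focus 67 × 0.13 = 8.71
  Leadership 99 × 0.06 = 5.94
  Quality of work 55 × 0.08 = 4.4
Sum = 75.94
Bonus: 75.94 + 4 = 79.94
79.94 is ≥ 79 and < 82 → B-

B-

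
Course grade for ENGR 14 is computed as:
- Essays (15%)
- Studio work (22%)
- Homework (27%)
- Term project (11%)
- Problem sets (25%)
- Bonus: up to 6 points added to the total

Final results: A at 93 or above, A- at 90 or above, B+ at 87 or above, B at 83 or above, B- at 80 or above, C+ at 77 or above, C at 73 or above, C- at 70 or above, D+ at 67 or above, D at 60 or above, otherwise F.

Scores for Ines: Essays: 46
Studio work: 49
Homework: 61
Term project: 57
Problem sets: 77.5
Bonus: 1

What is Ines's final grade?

Weighted total:
  Essays 46 × 0.15 = 6.9
  Studio work 49 × 0.22 = 10.78
  Homework 61 × 0.27 = 16.47
  Term project 57 × 0.11 = 6.27
  Problem sets 77.5 × 0.25 = 19.375
Sum = 59.795
Bonus: 59.795 + 1 = 60.795
60.795 is ≥ 60 and < 67 → D

D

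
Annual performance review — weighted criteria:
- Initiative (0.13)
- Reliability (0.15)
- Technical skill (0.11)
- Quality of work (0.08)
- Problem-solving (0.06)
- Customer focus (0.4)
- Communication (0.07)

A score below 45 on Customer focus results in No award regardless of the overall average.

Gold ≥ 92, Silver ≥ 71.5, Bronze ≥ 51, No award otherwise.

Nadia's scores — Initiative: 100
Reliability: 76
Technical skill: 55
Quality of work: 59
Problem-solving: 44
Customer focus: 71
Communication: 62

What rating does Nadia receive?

Bronze

Customer focus score 71 ≥ 45: minimum met.
Weighted total:
  Initiative 100 × 0.13 = 13
  Reliability 76 × 0.15 = 11.4
  Technical skill 55 × 0.11 = 6.05
  Quality of work 59 × 0.08 = 4.72
  Problem-solving 44 × 0.06 = 2.64
  Customer focus 71 × 0.4 = 28.4
  Communication 62 × 0.07 = 4.34
Sum = 70.55
70.55 is ≥ 51 and < 71.5 → Bronze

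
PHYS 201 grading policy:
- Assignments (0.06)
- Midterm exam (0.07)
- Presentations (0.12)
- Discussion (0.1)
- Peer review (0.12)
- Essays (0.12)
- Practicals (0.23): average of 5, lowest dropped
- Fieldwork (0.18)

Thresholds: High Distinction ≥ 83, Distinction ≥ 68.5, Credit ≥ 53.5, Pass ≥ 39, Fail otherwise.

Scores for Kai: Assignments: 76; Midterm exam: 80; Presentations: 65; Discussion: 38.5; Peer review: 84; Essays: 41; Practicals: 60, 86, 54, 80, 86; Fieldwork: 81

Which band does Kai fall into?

Practicals: drop 54 → average of remaining 4 = 312/4 = 78
Weighted total:
  Assignments 76 × 0.06 = 4.56
  Midterm exam 80 × 0.07 = 5.6
  Presentations 65 × 0.12 = 7.8
  Discussion 38.5 × 0.1 = 3.85
  Peer review 84 × 0.12 = 10.08
  Essays 41 × 0.12 = 4.92
  Practicals 78 × 0.23 = 17.94
  Fieldwork 81 × 0.18 = 14.58
Sum = 69.33
69.33 is ≥ 68.5 and < 83 → Distinction

Distinction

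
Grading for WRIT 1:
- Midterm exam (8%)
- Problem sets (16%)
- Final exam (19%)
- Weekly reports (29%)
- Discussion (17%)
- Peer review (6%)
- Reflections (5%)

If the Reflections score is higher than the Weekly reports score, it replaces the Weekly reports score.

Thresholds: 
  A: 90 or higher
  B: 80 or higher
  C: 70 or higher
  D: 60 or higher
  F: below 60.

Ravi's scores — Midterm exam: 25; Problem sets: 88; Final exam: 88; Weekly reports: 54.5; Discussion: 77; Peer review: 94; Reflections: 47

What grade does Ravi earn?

Reflections (47) ≤ Weekly reports (54.5), so Weekly reports stays at 54.5.
Weighted total:
  Midterm exam 25 × 0.08 = 2
  Problem sets 88 × 0.16 = 14.08
  Final exam 88 × 0.19 = 16.72
  Weekly reports 54.5 × 0.29 = 15.805
  Discussion 77 × 0.17 = 13.09
  Peer review 94 × 0.06 = 5.64
  Reflections 47 × 0.05 = 2.35
Sum = 69.685
69.685 is ≥ 60 and < 70 → D

D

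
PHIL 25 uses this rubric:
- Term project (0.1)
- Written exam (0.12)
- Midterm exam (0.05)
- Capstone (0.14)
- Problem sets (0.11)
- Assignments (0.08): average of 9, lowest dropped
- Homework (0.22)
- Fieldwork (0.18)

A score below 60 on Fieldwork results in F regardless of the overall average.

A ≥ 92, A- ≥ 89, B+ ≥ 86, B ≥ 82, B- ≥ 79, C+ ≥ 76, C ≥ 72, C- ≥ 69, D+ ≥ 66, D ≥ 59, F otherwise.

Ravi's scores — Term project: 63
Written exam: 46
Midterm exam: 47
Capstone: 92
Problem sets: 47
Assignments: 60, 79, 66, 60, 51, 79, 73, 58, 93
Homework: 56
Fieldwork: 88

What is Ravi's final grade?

D+

Assignments: drop 51 → average of remaining 8 = 568/8 = 71
Fieldwork score 88 ≥ 60: minimum met.
Weighted total:
  Term project 63 × 0.1 = 6.3
  Written exam 46 × 0.12 = 5.52
  Midterm exam 47 × 0.05 = 2.35
  Capstone 92 × 0.14 = 12.88
  Problem sets 47 × 0.11 = 5.17
  Assignments 71 × 0.08 = 5.68
  Homework 56 × 0.22 = 12.32
  Fieldwork 88 × 0.18 = 15.84
Sum = 66.06
66.06 is ≥ 66 and < 69 → D+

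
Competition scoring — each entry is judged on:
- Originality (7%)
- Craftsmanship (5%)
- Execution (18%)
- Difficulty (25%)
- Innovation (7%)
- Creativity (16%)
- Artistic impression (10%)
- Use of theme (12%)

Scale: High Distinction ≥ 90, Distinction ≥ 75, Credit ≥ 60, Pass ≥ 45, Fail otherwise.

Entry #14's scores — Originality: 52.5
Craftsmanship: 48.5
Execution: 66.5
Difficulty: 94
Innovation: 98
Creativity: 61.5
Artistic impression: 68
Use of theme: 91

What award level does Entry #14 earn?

Weighted total:
  Originality 52.5 × 0.07 = 3.675
  Craftsmanship 48.5 × 0.05 = 2.425
  Execution 66.5 × 0.18 = 11.97
  Difficulty 94 × 0.25 = 23.5
  Innovation 98 × 0.07 = 6.86
  Creativity 61.5 × 0.16 = 9.84
  Artistic impression 68 × 0.1 = 6.8
  Use of theme 91 × 0.12 = 10.92
Sum = 75.99
75.99 is ≥ 75 and < 90 → Distinction

Distinction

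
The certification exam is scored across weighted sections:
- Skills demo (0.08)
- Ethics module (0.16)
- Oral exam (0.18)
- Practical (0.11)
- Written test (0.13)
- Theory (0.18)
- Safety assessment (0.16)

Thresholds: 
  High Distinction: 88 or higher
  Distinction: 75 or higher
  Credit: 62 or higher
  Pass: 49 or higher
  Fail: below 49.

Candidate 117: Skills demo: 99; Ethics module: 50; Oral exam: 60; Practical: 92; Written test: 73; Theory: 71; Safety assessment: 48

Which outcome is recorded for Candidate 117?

Weighted total:
  Skills demo 99 × 0.08 = 7.92
  Ethics module 50 × 0.16 = 8
  Oral exam 60 × 0.18 = 10.8
  Practical 92 × 0.11 = 10.12
  Written test 73 × 0.13 = 9.49
  Theory 71 × 0.18 = 12.78
  Safety assessment 48 × 0.16 = 7.68
Sum = 66.79
66.79 is ≥ 62 and < 75 → Credit

Credit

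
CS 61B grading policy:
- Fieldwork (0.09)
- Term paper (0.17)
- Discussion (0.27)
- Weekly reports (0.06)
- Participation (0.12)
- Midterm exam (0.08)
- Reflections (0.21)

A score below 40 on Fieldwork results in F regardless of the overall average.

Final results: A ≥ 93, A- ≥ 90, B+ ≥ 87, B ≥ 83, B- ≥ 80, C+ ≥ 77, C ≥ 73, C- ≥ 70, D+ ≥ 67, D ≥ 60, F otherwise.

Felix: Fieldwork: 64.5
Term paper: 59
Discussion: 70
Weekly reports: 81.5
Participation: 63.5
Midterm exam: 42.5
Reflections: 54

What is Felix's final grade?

Fieldwork score 64.5 ≥ 40: minimum met.
Weighted total:
  Fieldwork 64.5 × 0.09 = 5.805
  Term paper 59 × 0.17 = 10.03
  Discussion 70 × 0.27 = 18.9
  Weekly reports 81.5 × 0.06 = 4.89
  Participation 63.5 × 0.12 = 7.62
  Midterm exam 42.5 × 0.08 = 3.4
  Reflections 54 × 0.21 = 11.34
Sum = 61.985
61.985 is ≥ 60 and < 67 → D

D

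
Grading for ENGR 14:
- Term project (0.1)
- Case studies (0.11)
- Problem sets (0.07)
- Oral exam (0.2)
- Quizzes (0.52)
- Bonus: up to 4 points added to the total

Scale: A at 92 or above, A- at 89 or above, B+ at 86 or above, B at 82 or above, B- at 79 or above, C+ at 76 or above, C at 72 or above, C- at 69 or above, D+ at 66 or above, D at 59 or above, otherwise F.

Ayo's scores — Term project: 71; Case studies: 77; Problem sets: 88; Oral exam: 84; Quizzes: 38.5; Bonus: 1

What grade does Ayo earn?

Weighted total:
  Term project 71 × 0.1 = 7.1
  Case studies 77 × 0.11 = 8.47
  Problem sets 88 × 0.07 = 6.16
  Oral exam 84 × 0.2 = 16.8
  Quizzes 38.5 × 0.52 = 20.02
Sum = 58.55
Bonus: 58.55 + 1 = 59.55
59.55 is ≥ 59 and < 66 → D

D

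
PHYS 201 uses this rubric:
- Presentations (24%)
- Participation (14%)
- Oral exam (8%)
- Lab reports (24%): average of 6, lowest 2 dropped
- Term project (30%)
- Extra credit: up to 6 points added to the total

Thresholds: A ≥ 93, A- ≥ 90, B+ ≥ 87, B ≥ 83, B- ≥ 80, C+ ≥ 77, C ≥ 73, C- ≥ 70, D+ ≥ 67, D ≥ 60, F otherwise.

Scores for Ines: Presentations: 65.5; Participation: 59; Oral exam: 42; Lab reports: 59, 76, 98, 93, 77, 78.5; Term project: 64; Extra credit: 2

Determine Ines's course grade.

Lab reports: drop 59, 76 → average of remaining 4 = 346.5/4 = 86.625
Weighted total:
  Presentations 65.5 × 0.24 = 15.72
  Participation 59 × 0.14 = 8.26
  Oral exam 42 × 0.08 = 3.36
  Lab reports 86.625 × 0.24 = 20.79
  Term project 64 × 0.3 = 19.2
Sum = 67.33
Extra credit: 67.33 + 2 = 69.33
69.33 is ≥ 67 and < 70 → D+

D+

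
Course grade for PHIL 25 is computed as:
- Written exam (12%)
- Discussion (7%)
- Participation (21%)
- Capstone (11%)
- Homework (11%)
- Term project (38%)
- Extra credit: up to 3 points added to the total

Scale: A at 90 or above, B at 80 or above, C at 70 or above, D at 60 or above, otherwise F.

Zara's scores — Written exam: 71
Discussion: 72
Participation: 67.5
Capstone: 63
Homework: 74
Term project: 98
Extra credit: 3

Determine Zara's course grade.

Weighted total:
  Written exam 71 × 0.12 = 8.52
  Discussion 72 × 0.07 = 5.04
  Participation 67.5 × 0.21 = 14.175
  Capstone 63 × 0.11 = 6.93
  Homework 74 × 0.11 = 8.14
  Term project 98 × 0.38 = 37.24
Sum = 80.045
Extra credit: 80.045 + 3 = 83.045
83.045 is ≥ 80 and < 90 → B

B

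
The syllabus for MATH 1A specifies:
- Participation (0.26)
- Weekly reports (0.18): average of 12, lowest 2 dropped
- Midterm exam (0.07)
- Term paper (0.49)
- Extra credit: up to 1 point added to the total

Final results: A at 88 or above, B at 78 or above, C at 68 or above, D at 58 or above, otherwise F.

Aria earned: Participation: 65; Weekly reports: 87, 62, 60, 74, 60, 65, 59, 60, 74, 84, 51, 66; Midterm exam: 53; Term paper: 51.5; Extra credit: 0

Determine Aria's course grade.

Weekly reports: drop 51, 59 → average of remaining 10 = 692/10 = 69.2
Weighted total:
  Participation 65 × 0.26 = 16.9
  Weekly reports 69.2 × 0.18 = 12.456
  Midterm exam 53 × 0.07 = 3.71
  Term paper 51.5 × 0.49 = 25.235
Sum = 58.301
Extra credit: 58.301 + 0 = 58.301
58.301 is ≥ 58 and < 68 → D

D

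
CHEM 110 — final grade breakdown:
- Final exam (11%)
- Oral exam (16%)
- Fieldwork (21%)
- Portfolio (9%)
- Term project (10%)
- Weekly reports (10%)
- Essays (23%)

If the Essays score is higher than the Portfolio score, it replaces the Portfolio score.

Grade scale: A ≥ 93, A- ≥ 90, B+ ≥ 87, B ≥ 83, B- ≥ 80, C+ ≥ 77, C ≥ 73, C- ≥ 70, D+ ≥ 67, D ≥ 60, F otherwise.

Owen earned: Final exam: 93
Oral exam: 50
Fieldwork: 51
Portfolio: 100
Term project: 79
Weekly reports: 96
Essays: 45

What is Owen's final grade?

Essays (45) ≤ Portfolio (100), so Portfolio stays at 100.
Weighted total:
  Final exam 93 × 0.11 = 10.23
  Oral exam 50 × 0.16 = 8
  Fieldwork 51 × 0.21 = 10.71
  Portfolio 100 × 0.09 = 9
  Term project 79 × 0.1 = 7.9
  Weekly reports 96 × 0.1 = 9.6
  Essays 45 × 0.23 = 10.35
Sum = 65.79
65.79 is ≥ 60 and < 67 → D

D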